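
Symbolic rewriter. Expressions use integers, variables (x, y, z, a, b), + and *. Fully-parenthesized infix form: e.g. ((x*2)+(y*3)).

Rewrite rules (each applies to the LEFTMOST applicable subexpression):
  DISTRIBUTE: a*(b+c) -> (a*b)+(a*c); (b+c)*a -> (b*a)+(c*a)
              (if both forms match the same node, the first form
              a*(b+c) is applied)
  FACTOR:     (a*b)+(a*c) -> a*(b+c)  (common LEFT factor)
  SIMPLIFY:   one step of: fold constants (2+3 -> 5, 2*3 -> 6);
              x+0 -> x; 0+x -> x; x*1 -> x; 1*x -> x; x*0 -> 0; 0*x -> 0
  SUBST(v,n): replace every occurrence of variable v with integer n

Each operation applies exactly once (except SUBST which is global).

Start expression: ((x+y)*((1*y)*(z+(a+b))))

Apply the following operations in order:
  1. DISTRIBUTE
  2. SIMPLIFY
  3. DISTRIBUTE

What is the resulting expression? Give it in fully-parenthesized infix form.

Answer: ((x*((y*z)+(y*(a+b))))+(y*((1*y)*(z+(a+b)))))

Derivation:
Start: ((x+y)*((1*y)*(z+(a+b))))
Apply DISTRIBUTE at root (target: ((x+y)*((1*y)*(z+(a+b))))): ((x+y)*((1*y)*(z+(a+b)))) -> ((x*((1*y)*(z+(a+b))))+(y*((1*y)*(z+(a+b)))))
Apply SIMPLIFY at LRL (target: (1*y)): ((x*((1*y)*(z+(a+b))))+(y*((1*y)*(z+(a+b))))) -> ((x*(y*(z+(a+b))))+(y*((1*y)*(z+(a+b)))))
Apply DISTRIBUTE at LR (target: (y*(z+(a+b)))): ((x*(y*(z+(a+b))))+(y*((1*y)*(z+(a+b))))) -> ((x*((y*z)+(y*(a+b))))+(y*((1*y)*(z+(a+b)))))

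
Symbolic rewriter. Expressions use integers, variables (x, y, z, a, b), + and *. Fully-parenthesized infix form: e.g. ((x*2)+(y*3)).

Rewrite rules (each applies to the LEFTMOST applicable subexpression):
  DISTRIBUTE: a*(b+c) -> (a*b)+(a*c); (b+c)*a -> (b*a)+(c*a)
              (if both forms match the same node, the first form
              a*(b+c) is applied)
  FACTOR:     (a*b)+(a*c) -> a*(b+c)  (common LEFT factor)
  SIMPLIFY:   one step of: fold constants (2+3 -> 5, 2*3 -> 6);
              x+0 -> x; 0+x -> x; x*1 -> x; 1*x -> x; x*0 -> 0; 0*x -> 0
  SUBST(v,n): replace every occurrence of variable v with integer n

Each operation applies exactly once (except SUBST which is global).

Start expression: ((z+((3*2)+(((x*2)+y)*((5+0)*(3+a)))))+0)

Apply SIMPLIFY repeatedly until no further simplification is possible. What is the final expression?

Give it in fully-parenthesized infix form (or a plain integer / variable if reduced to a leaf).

Start: ((z+((3*2)+(((x*2)+y)*((5+0)*(3+a)))))+0)
Step 1: at root: ((z+((3*2)+(((x*2)+y)*((5+0)*(3+a)))))+0) -> (z+((3*2)+(((x*2)+y)*((5+0)*(3+a))))); overall: ((z+((3*2)+(((x*2)+y)*((5+0)*(3+a)))))+0) -> (z+((3*2)+(((x*2)+y)*((5+0)*(3+a)))))
Step 2: at RL: (3*2) -> 6; overall: (z+((3*2)+(((x*2)+y)*((5+0)*(3+a))))) -> (z+(6+(((x*2)+y)*((5+0)*(3+a)))))
Step 3: at RRRL: (5+0) -> 5; overall: (z+(6+(((x*2)+y)*((5+0)*(3+a))))) -> (z+(6+(((x*2)+y)*(5*(3+a)))))
Fixed point: (z+(6+(((x*2)+y)*(5*(3+a)))))

Answer: (z+(6+(((x*2)+y)*(5*(3+a)))))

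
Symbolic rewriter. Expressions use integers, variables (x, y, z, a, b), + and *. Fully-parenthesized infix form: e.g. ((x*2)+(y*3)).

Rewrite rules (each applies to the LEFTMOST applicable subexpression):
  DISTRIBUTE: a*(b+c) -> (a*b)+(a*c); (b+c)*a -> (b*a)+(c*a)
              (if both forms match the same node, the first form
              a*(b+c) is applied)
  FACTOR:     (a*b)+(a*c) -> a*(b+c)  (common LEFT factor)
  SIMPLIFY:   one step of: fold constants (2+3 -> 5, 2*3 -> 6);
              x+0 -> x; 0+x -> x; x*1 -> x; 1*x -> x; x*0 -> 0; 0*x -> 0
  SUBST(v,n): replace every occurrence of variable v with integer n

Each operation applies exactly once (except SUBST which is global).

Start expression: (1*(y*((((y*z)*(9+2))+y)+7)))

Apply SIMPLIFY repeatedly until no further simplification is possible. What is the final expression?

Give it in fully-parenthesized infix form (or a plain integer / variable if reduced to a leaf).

Start: (1*(y*((((y*z)*(9+2))+y)+7)))
Step 1: at root: (1*(y*((((y*z)*(9+2))+y)+7))) -> (y*((((y*z)*(9+2))+y)+7)); overall: (1*(y*((((y*z)*(9+2))+y)+7))) -> (y*((((y*z)*(9+2))+y)+7))
Step 2: at RLLR: (9+2) -> 11; overall: (y*((((y*z)*(9+2))+y)+7)) -> (y*((((y*z)*11)+y)+7))
Fixed point: (y*((((y*z)*11)+y)+7))

Answer: (y*((((y*z)*11)+y)+7))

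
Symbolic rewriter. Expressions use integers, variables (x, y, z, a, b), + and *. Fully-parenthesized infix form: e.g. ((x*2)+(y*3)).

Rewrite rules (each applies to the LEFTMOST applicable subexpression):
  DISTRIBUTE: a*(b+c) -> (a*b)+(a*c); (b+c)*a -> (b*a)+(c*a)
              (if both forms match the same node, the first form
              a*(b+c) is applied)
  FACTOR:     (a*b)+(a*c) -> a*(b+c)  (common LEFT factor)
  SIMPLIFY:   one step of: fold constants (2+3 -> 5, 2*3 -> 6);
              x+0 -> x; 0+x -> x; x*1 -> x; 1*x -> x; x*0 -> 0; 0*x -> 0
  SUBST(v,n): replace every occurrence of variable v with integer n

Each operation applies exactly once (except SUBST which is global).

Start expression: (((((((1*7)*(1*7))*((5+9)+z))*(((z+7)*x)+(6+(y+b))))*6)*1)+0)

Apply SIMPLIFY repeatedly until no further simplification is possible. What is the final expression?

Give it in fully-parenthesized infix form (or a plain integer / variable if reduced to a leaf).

Answer: (((49*(14+z))*(((z+7)*x)+(6+(y+b))))*6)

Derivation:
Start: (((((((1*7)*(1*7))*((5+9)+z))*(((z+7)*x)+(6+(y+b))))*6)*1)+0)
Step 1: at root: (((((((1*7)*(1*7))*((5+9)+z))*(((z+7)*x)+(6+(y+b))))*6)*1)+0) -> ((((((1*7)*(1*7))*((5+9)+z))*(((z+7)*x)+(6+(y+b))))*6)*1); overall: (((((((1*7)*(1*7))*((5+9)+z))*(((z+7)*x)+(6+(y+b))))*6)*1)+0) -> ((((((1*7)*(1*7))*((5+9)+z))*(((z+7)*x)+(6+(y+b))))*6)*1)
Step 2: at root: ((((((1*7)*(1*7))*((5+9)+z))*(((z+7)*x)+(6+(y+b))))*6)*1) -> (((((1*7)*(1*7))*((5+9)+z))*(((z+7)*x)+(6+(y+b))))*6); overall: ((((((1*7)*(1*7))*((5+9)+z))*(((z+7)*x)+(6+(y+b))))*6)*1) -> (((((1*7)*(1*7))*((5+9)+z))*(((z+7)*x)+(6+(y+b))))*6)
Step 3: at LLLL: (1*7) -> 7; overall: (((((1*7)*(1*7))*((5+9)+z))*(((z+7)*x)+(6+(y+b))))*6) -> ((((7*(1*7))*((5+9)+z))*(((z+7)*x)+(6+(y+b))))*6)
Step 4: at LLLR: (1*7) -> 7; overall: ((((7*(1*7))*((5+9)+z))*(((z+7)*x)+(6+(y+b))))*6) -> ((((7*7)*((5+9)+z))*(((z+7)*x)+(6+(y+b))))*6)
Step 5: at LLL: (7*7) -> 49; overall: ((((7*7)*((5+9)+z))*(((z+7)*x)+(6+(y+b))))*6) -> (((49*((5+9)+z))*(((z+7)*x)+(6+(y+b))))*6)
Step 6: at LLRL: (5+9) -> 14; overall: (((49*((5+9)+z))*(((z+7)*x)+(6+(y+b))))*6) -> (((49*(14+z))*(((z+7)*x)+(6+(y+b))))*6)
Fixed point: (((49*(14+z))*(((z+7)*x)+(6+(y+b))))*6)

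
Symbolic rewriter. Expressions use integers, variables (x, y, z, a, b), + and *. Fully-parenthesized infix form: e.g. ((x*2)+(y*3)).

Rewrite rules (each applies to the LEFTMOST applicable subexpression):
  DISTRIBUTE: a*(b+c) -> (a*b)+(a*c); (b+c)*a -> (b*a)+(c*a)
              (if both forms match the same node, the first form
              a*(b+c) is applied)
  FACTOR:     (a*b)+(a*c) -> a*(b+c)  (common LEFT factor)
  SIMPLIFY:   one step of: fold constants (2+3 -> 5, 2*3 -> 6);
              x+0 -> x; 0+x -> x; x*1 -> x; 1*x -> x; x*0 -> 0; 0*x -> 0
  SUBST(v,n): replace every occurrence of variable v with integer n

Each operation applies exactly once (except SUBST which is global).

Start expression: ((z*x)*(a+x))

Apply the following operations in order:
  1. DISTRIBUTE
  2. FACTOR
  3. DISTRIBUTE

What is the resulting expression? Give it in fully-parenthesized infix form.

Start: ((z*x)*(a+x))
Apply DISTRIBUTE at root (target: ((z*x)*(a+x))): ((z*x)*(a+x)) -> (((z*x)*a)+((z*x)*x))
Apply FACTOR at root (target: (((z*x)*a)+((z*x)*x))): (((z*x)*a)+((z*x)*x)) -> ((z*x)*(a+x))
Apply DISTRIBUTE at root (target: ((z*x)*(a+x))): ((z*x)*(a+x)) -> (((z*x)*a)+((z*x)*x))

Answer: (((z*x)*a)+((z*x)*x))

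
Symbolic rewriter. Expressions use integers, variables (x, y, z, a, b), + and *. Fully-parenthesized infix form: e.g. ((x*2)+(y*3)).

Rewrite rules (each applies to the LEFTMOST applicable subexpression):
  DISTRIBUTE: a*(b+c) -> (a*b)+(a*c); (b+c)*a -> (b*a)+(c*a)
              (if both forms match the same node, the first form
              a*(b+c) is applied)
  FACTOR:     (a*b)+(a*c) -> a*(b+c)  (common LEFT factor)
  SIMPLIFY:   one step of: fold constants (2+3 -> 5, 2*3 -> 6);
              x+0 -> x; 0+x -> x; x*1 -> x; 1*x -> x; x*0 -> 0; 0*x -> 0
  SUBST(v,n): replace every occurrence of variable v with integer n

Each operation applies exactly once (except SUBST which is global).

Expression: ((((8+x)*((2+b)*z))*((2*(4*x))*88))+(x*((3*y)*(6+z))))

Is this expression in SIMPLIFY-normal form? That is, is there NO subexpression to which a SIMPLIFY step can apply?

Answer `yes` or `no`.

Answer: yes

Derivation:
Expression: ((((8+x)*((2+b)*z))*((2*(4*x))*88))+(x*((3*y)*(6+z))))
Scanning for simplifiable subexpressions (pre-order)...
  at root: ((((8+x)*((2+b)*z))*((2*(4*x))*88))+(x*((3*y)*(6+z)))) (not simplifiable)
  at L: (((8+x)*((2+b)*z))*((2*(4*x))*88)) (not simplifiable)
  at LL: ((8+x)*((2+b)*z)) (not simplifiable)
  at LLL: (8+x) (not simplifiable)
  at LLR: ((2+b)*z) (not simplifiable)
  at LLRL: (2+b) (not simplifiable)
  at LR: ((2*(4*x))*88) (not simplifiable)
  at LRL: (2*(4*x)) (not simplifiable)
  at LRLR: (4*x) (not simplifiable)
  at R: (x*((3*y)*(6+z))) (not simplifiable)
  at RR: ((3*y)*(6+z)) (not simplifiable)
  at RRL: (3*y) (not simplifiable)
  at RRR: (6+z) (not simplifiable)
Result: no simplifiable subexpression found -> normal form.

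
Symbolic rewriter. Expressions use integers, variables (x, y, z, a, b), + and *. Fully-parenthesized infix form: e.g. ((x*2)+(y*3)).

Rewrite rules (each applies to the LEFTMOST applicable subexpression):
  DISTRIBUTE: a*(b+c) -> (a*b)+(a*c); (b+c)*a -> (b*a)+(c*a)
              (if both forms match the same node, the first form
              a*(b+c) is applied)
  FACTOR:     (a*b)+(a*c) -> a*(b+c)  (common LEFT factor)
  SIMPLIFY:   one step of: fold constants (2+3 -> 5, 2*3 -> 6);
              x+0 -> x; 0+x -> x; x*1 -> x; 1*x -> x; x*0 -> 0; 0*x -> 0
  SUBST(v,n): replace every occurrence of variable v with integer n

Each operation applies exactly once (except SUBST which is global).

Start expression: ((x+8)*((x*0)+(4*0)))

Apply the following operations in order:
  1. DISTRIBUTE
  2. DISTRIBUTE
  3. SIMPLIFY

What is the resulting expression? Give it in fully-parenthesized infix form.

Answer: (((x*0)+(8*(x*0)))+((x+8)*(4*0)))

Derivation:
Start: ((x+8)*((x*0)+(4*0)))
Apply DISTRIBUTE at root (target: ((x+8)*((x*0)+(4*0)))): ((x+8)*((x*0)+(4*0))) -> (((x+8)*(x*0))+((x+8)*(4*0)))
Apply DISTRIBUTE at L (target: ((x+8)*(x*0))): (((x+8)*(x*0))+((x+8)*(4*0))) -> (((x*(x*0))+(8*(x*0)))+((x+8)*(4*0)))
Apply SIMPLIFY at LLR (target: (x*0)): (((x*(x*0))+(8*(x*0)))+((x+8)*(4*0))) -> (((x*0)+(8*(x*0)))+((x+8)*(4*0)))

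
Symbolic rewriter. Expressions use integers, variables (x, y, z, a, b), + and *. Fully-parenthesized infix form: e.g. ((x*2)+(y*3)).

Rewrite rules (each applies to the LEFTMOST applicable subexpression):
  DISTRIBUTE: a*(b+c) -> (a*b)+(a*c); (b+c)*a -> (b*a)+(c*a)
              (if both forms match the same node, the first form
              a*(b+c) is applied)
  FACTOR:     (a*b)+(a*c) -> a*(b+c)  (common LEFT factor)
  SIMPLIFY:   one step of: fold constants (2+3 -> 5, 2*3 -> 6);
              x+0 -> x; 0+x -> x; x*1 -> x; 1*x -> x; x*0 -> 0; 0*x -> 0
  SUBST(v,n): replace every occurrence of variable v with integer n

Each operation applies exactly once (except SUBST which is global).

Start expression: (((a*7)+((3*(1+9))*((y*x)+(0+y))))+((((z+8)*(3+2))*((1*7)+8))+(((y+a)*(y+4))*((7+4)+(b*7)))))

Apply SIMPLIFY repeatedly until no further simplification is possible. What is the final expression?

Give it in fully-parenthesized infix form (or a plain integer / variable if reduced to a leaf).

Start: (((a*7)+((3*(1+9))*((y*x)+(0+y))))+((((z+8)*(3+2))*((1*7)+8))+(((y+a)*(y+4))*((7+4)+(b*7)))))
Step 1: at LRLR: (1+9) -> 10; overall: (((a*7)+((3*(1+9))*((y*x)+(0+y))))+((((z+8)*(3+2))*((1*7)+8))+(((y+a)*(y+4))*((7+4)+(b*7))))) -> (((a*7)+((3*10)*((y*x)+(0+y))))+((((z+8)*(3+2))*((1*7)+8))+(((y+a)*(y+4))*((7+4)+(b*7)))))
Step 2: at LRL: (3*10) -> 30; overall: (((a*7)+((3*10)*((y*x)+(0+y))))+((((z+8)*(3+2))*((1*7)+8))+(((y+a)*(y+4))*((7+4)+(b*7))))) -> (((a*7)+(30*((y*x)+(0+y))))+((((z+8)*(3+2))*((1*7)+8))+(((y+a)*(y+4))*((7+4)+(b*7)))))
Step 3: at LRRR: (0+y) -> y; overall: (((a*7)+(30*((y*x)+(0+y))))+((((z+8)*(3+2))*((1*7)+8))+(((y+a)*(y+4))*((7+4)+(b*7))))) -> (((a*7)+(30*((y*x)+y)))+((((z+8)*(3+2))*((1*7)+8))+(((y+a)*(y+4))*((7+4)+(b*7)))))
Step 4: at RLLR: (3+2) -> 5; overall: (((a*7)+(30*((y*x)+y)))+((((z+8)*(3+2))*((1*7)+8))+(((y+a)*(y+4))*((7+4)+(b*7))))) -> (((a*7)+(30*((y*x)+y)))+((((z+8)*5)*((1*7)+8))+(((y+a)*(y+4))*((7+4)+(b*7)))))
Step 5: at RLRL: (1*7) -> 7; overall: (((a*7)+(30*((y*x)+y)))+((((z+8)*5)*((1*7)+8))+(((y+a)*(y+4))*((7+4)+(b*7))))) -> (((a*7)+(30*((y*x)+y)))+((((z+8)*5)*(7+8))+(((y+a)*(y+4))*((7+4)+(b*7)))))
Step 6: at RLR: (7+8) -> 15; overall: (((a*7)+(30*((y*x)+y)))+((((z+8)*5)*(7+8))+(((y+a)*(y+4))*((7+4)+(b*7))))) -> (((a*7)+(30*((y*x)+y)))+((((z+8)*5)*15)+(((y+a)*(y+4))*((7+4)+(b*7)))))
Step 7: at RRRL: (7+4) -> 11; overall: (((a*7)+(30*((y*x)+y)))+((((z+8)*5)*15)+(((y+a)*(y+4))*((7+4)+(b*7))))) -> (((a*7)+(30*((y*x)+y)))+((((z+8)*5)*15)+(((y+a)*(y+4))*(11+(b*7)))))
Fixed point: (((a*7)+(30*((y*x)+y)))+((((z+8)*5)*15)+(((y+a)*(y+4))*(11+(b*7)))))

Answer: (((a*7)+(30*((y*x)+y)))+((((z+8)*5)*15)+(((y+a)*(y+4))*(11+(b*7)))))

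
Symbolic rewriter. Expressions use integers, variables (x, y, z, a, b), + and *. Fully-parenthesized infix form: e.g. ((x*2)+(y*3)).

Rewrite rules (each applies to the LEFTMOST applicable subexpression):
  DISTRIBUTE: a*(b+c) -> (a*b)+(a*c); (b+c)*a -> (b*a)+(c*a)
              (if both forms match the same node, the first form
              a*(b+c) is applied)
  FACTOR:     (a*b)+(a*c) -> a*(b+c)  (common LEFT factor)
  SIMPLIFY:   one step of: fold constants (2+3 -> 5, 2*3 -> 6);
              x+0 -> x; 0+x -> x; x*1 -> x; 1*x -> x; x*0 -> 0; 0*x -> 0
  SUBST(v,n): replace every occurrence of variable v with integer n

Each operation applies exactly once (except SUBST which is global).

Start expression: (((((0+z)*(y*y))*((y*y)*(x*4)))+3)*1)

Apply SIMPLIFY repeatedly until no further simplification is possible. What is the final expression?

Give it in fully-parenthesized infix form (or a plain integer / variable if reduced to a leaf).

Start: (((((0+z)*(y*y))*((y*y)*(x*4)))+3)*1)
Step 1: at root: (((((0+z)*(y*y))*((y*y)*(x*4)))+3)*1) -> ((((0+z)*(y*y))*((y*y)*(x*4)))+3); overall: (((((0+z)*(y*y))*((y*y)*(x*4)))+3)*1) -> ((((0+z)*(y*y))*((y*y)*(x*4)))+3)
Step 2: at LLL: (0+z) -> z; overall: ((((0+z)*(y*y))*((y*y)*(x*4)))+3) -> (((z*(y*y))*((y*y)*(x*4)))+3)
Fixed point: (((z*(y*y))*((y*y)*(x*4)))+3)

Answer: (((z*(y*y))*((y*y)*(x*4)))+3)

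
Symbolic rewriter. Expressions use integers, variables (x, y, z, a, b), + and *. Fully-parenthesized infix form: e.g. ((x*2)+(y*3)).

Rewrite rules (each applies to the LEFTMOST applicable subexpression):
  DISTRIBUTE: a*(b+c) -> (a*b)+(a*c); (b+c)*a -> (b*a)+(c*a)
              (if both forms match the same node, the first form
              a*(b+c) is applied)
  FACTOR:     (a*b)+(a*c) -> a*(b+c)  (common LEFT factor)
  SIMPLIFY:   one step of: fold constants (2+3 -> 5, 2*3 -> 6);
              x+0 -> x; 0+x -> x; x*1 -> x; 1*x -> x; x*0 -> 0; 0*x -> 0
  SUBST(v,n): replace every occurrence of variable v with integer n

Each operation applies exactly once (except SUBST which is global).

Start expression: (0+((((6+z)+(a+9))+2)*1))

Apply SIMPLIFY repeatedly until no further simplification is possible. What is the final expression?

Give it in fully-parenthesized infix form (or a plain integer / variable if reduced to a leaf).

Answer: (((6+z)+(a+9))+2)

Derivation:
Start: (0+((((6+z)+(a+9))+2)*1))
Step 1: at root: (0+((((6+z)+(a+9))+2)*1)) -> ((((6+z)+(a+9))+2)*1); overall: (0+((((6+z)+(a+9))+2)*1)) -> ((((6+z)+(a+9))+2)*1)
Step 2: at root: ((((6+z)+(a+9))+2)*1) -> (((6+z)+(a+9))+2); overall: ((((6+z)+(a+9))+2)*1) -> (((6+z)+(a+9))+2)
Fixed point: (((6+z)+(a+9))+2)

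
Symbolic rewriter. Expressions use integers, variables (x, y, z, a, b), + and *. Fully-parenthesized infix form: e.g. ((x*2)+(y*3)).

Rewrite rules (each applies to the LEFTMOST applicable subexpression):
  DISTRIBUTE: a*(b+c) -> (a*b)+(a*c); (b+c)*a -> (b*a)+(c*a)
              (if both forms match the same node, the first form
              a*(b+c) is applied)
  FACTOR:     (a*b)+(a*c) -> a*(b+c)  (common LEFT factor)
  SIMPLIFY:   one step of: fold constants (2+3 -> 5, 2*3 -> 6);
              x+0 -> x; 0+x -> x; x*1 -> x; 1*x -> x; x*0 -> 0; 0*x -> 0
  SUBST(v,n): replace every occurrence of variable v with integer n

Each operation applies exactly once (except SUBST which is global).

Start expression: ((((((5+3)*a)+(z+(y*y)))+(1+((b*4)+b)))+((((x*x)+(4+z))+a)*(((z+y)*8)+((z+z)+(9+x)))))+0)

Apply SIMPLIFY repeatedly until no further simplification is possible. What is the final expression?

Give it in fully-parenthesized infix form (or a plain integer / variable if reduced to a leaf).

Answer: ((((8*a)+(z+(y*y)))+(1+((b*4)+b)))+((((x*x)+(4+z))+a)*(((z+y)*8)+((z+z)+(9+x)))))

Derivation:
Start: ((((((5+3)*a)+(z+(y*y)))+(1+((b*4)+b)))+((((x*x)+(4+z))+a)*(((z+y)*8)+((z+z)+(9+x)))))+0)
Step 1: at root: ((((((5+3)*a)+(z+(y*y)))+(1+((b*4)+b)))+((((x*x)+(4+z))+a)*(((z+y)*8)+((z+z)+(9+x)))))+0) -> (((((5+3)*a)+(z+(y*y)))+(1+((b*4)+b)))+((((x*x)+(4+z))+a)*(((z+y)*8)+((z+z)+(9+x))))); overall: ((((((5+3)*a)+(z+(y*y)))+(1+((b*4)+b)))+((((x*x)+(4+z))+a)*(((z+y)*8)+((z+z)+(9+x)))))+0) -> (((((5+3)*a)+(z+(y*y)))+(1+((b*4)+b)))+((((x*x)+(4+z))+a)*(((z+y)*8)+((z+z)+(9+x)))))
Step 2: at LLLL: (5+3) -> 8; overall: (((((5+3)*a)+(z+(y*y)))+(1+((b*4)+b)))+((((x*x)+(4+z))+a)*(((z+y)*8)+((z+z)+(9+x))))) -> ((((8*a)+(z+(y*y)))+(1+((b*4)+b)))+((((x*x)+(4+z))+a)*(((z+y)*8)+((z+z)+(9+x)))))
Fixed point: ((((8*a)+(z+(y*y)))+(1+((b*4)+b)))+((((x*x)+(4+z))+a)*(((z+y)*8)+((z+z)+(9+x)))))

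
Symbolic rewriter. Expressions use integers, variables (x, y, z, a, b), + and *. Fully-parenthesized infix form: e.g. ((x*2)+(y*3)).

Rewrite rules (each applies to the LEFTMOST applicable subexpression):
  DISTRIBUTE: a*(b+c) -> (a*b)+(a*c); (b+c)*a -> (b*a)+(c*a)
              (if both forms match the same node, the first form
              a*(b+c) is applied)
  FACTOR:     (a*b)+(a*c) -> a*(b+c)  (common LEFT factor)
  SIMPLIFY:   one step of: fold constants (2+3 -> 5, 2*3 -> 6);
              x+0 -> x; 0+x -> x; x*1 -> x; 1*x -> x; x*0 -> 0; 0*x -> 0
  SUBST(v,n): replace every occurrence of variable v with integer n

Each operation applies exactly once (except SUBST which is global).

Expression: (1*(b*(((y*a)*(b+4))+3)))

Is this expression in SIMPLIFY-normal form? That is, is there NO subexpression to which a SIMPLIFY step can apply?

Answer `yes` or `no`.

Expression: (1*(b*(((y*a)*(b+4))+3)))
Scanning for simplifiable subexpressions (pre-order)...
  at root: (1*(b*(((y*a)*(b+4))+3))) (SIMPLIFIABLE)
  at R: (b*(((y*a)*(b+4))+3)) (not simplifiable)
  at RR: (((y*a)*(b+4))+3) (not simplifiable)
  at RRL: ((y*a)*(b+4)) (not simplifiable)
  at RRLL: (y*a) (not simplifiable)
  at RRLR: (b+4) (not simplifiable)
Found simplifiable subexpr at path root: (1*(b*(((y*a)*(b+4))+3)))
One SIMPLIFY step would give: (b*(((y*a)*(b+4))+3))
-> NOT in normal form.

Answer: no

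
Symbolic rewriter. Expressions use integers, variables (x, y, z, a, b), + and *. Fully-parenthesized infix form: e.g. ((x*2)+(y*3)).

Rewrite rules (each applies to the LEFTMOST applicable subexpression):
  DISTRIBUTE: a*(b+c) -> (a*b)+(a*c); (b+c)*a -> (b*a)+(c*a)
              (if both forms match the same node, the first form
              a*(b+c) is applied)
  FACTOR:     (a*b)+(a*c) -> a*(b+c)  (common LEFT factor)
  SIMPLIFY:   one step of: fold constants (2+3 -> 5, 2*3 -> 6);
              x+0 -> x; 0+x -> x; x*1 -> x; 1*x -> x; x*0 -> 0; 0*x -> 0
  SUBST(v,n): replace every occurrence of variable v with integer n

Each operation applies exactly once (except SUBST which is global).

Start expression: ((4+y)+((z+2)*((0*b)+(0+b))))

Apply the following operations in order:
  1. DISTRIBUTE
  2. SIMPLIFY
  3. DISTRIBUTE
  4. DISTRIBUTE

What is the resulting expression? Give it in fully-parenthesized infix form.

Answer: ((4+y)+(((z*0)+(2*0))+(((z+2)*0)+((z+2)*b))))

Derivation:
Start: ((4+y)+((z+2)*((0*b)+(0+b))))
Apply DISTRIBUTE at R (target: ((z+2)*((0*b)+(0+b)))): ((4+y)+((z+2)*((0*b)+(0+b)))) -> ((4+y)+(((z+2)*(0*b))+((z+2)*(0+b))))
Apply SIMPLIFY at RLR (target: (0*b)): ((4+y)+(((z+2)*(0*b))+((z+2)*(0+b)))) -> ((4+y)+(((z+2)*0)+((z+2)*(0+b))))
Apply DISTRIBUTE at RL (target: ((z+2)*0)): ((4+y)+(((z+2)*0)+((z+2)*(0+b)))) -> ((4+y)+(((z*0)+(2*0))+((z+2)*(0+b))))
Apply DISTRIBUTE at RR (target: ((z+2)*(0+b))): ((4+y)+(((z*0)+(2*0))+((z+2)*(0+b)))) -> ((4+y)+(((z*0)+(2*0))+(((z+2)*0)+((z+2)*b))))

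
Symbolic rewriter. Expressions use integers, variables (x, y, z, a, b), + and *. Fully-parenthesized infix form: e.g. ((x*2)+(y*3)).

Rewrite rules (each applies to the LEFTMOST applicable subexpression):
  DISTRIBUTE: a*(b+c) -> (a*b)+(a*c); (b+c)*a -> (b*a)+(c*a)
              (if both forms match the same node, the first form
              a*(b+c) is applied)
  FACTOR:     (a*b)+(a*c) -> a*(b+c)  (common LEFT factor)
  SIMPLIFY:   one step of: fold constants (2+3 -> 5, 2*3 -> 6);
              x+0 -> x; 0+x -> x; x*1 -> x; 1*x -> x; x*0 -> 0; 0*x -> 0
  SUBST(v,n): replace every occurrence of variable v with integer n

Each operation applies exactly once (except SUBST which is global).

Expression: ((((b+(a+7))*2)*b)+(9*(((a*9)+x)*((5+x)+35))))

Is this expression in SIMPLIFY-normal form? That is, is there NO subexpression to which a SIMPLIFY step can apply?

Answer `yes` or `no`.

Answer: yes

Derivation:
Expression: ((((b+(a+7))*2)*b)+(9*(((a*9)+x)*((5+x)+35))))
Scanning for simplifiable subexpressions (pre-order)...
  at root: ((((b+(a+7))*2)*b)+(9*(((a*9)+x)*((5+x)+35)))) (not simplifiable)
  at L: (((b+(a+7))*2)*b) (not simplifiable)
  at LL: ((b+(a+7))*2) (not simplifiable)
  at LLL: (b+(a+7)) (not simplifiable)
  at LLLR: (a+7) (not simplifiable)
  at R: (9*(((a*9)+x)*((5+x)+35))) (not simplifiable)
  at RR: (((a*9)+x)*((5+x)+35)) (not simplifiable)
  at RRL: ((a*9)+x) (not simplifiable)
  at RRLL: (a*9) (not simplifiable)
  at RRR: ((5+x)+35) (not simplifiable)
  at RRRL: (5+x) (not simplifiable)
Result: no simplifiable subexpression found -> normal form.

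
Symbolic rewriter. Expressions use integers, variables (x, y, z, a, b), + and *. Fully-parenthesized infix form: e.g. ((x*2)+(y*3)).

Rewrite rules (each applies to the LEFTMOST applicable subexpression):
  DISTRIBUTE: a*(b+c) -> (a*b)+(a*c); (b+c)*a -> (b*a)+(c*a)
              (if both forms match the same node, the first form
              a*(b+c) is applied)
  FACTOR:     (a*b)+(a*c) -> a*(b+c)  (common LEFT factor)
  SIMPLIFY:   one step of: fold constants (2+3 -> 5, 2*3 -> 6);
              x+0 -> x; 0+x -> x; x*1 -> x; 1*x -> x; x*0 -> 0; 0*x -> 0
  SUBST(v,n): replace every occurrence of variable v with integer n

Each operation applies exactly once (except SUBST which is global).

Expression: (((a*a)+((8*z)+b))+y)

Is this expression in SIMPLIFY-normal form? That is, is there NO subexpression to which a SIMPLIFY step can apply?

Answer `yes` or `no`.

Expression: (((a*a)+((8*z)+b))+y)
Scanning for simplifiable subexpressions (pre-order)...
  at root: (((a*a)+((8*z)+b))+y) (not simplifiable)
  at L: ((a*a)+((8*z)+b)) (not simplifiable)
  at LL: (a*a) (not simplifiable)
  at LR: ((8*z)+b) (not simplifiable)
  at LRL: (8*z) (not simplifiable)
Result: no simplifiable subexpression found -> normal form.

Answer: yes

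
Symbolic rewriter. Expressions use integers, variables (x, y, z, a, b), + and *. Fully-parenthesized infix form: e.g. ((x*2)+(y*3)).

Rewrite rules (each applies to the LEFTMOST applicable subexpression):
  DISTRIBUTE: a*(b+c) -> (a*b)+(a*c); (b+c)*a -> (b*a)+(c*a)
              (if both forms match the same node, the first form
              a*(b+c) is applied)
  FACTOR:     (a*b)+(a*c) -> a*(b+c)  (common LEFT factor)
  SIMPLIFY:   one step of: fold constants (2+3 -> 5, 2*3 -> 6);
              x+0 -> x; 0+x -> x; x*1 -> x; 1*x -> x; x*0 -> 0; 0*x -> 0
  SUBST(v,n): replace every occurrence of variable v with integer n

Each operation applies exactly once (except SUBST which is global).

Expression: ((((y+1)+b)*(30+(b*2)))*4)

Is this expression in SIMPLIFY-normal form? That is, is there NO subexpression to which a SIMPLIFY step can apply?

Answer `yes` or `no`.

Expression: ((((y+1)+b)*(30+(b*2)))*4)
Scanning for simplifiable subexpressions (pre-order)...
  at root: ((((y+1)+b)*(30+(b*2)))*4) (not simplifiable)
  at L: (((y+1)+b)*(30+(b*2))) (not simplifiable)
  at LL: ((y+1)+b) (not simplifiable)
  at LLL: (y+1) (not simplifiable)
  at LR: (30+(b*2)) (not simplifiable)
  at LRR: (b*2) (not simplifiable)
Result: no simplifiable subexpression found -> normal form.

Answer: yes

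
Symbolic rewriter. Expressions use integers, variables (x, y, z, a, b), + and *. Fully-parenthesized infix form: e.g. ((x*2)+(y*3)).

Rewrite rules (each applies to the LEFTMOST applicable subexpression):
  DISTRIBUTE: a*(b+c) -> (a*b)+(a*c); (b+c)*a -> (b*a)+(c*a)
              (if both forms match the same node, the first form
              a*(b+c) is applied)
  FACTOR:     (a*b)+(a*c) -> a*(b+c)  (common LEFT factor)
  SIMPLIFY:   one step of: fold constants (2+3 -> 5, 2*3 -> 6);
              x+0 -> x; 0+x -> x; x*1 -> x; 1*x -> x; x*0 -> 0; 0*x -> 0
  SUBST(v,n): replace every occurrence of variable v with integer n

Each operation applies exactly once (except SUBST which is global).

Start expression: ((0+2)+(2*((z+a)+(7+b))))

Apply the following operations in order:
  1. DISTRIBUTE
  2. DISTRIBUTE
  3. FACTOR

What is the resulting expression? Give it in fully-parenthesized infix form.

Answer: ((0+2)+((2*(z+a))+(2*(7+b))))

Derivation:
Start: ((0+2)+(2*((z+a)+(7+b))))
Apply DISTRIBUTE at R (target: (2*((z+a)+(7+b)))): ((0+2)+(2*((z+a)+(7+b)))) -> ((0+2)+((2*(z+a))+(2*(7+b))))
Apply DISTRIBUTE at RL (target: (2*(z+a))): ((0+2)+((2*(z+a))+(2*(7+b)))) -> ((0+2)+(((2*z)+(2*a))+(2*(7+b))))
Apply FACTOR at RL (target: ((2*z)+(2*a))): ((0+2)+(((2*z)+(2*a))+(2*(7+b)))) -> ((0+2)+((2*(z+a))+(2*(7+b))))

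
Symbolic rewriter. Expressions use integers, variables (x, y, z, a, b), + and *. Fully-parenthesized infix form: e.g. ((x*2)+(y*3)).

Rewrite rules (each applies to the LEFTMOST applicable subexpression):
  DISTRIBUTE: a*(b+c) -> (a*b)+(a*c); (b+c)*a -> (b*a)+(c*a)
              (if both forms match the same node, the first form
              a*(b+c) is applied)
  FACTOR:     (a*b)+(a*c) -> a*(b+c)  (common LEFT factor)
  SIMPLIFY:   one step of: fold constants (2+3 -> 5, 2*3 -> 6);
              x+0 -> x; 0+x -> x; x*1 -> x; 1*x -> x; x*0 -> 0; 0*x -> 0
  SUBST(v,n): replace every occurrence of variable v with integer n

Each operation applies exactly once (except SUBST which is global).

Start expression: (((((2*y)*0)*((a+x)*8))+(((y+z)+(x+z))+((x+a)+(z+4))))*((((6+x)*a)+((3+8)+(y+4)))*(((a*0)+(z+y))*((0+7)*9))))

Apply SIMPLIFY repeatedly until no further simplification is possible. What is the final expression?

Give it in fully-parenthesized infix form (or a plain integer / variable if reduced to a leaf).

Start: (((((2*y)*0)*((a+x)*8))+(((y+z)+(x+z))+((x+a)+(z+4))))*((((6+x)*a)+((3+8)+(y+4)))*(((a*0)+(z+y))*((0+7)*9))))
Step 1: at LLL: ((2*y)*0) -> 0; overall: (((((2*y)*0)*((a+x)*8))+(((y+z)+(x+z))+((x+a)+(z+4))))*((((6+x)*a)+((3+8)+(y+4)))*(((a*0)+(z+y))*((0+7)*9)))) -> (((0*((a+x)*8))+(((y+z)+(x+z))+((x+a)+(z+4))))*((((6+x)*a)+((3+8)+(y+4)))*(((a*0)+(z+y))*((0+7)*9))))
Step 2: at LL: (0*((a+x)*8)) -> 0; overall: (((0*((a+x)*8))+(((y+z)+(x+z))+((x+a)+(z+4))))*((((6+x)*a)+((3+8)+(y+4)))*(((a*0)+(z+y))*((0+7)*9)))) -> ((0+(((y+z)+(x+z))+((x+a)+(z+4))))*((((6+x)*a)+((3+8)+(y+4)))*(((a*0)+(z+y))*((0+7)*9))))
Step 3: at L: (0+(((y+z)+(x+z))+((x+a)+(z+4)))) -> (((y+z)+(x+z))+((x+a)+(z+4))); overall: ((0+(((y+z)+(x+z))+((x+a)+(z+4))))*((((6+x)*a)+((3+8)+(y+4)))*(((a*0)+(z+y))*((0+7)*9)))) -> ((((y+z)+(x+z))+((x+a)+(z+4)))*((((6+x)*a)+((3+8)+(y+4)))*(((a*0)+(z+y))*((0+7)*9))))
Step 4: at RLRL: (3+8) -> 11; overall: ((((y+z)+(x+z))+((x+a)+(z+4)))*((((6+x)*a)+((3+8)+(y+4)))*(((a*0)+(z+y))*((0+7)*9)))) -> ((((y+z)+(x+z))+((x+a)+(z+4)))*((((6+x)*a)+(11+(y+4)))*(((a*0)+(z+y))*((0+7)*9))))
Step 5: at RRLL: (a*0) -> 0; overall: ((((y+z)+(x+z))+((x+a)+(z+4)))*((((6+x)*a)+(11+(y+4)))*(((a*0)+(z+y))*((0+7)*9)))) -> ((((y+z)+(x+z))+((x+a)+(z+4)))*((((6+x)*a)+(11+(y+4)))*((0+(z+y))*((0+7)*9))))
Step 6: at RRL: (0+(z+y)) -> (z+y); overall: ((((y+z)+(x+z))+((x+a)+(z+4)))*((((6+x)*a)+(11+(y+4)))*((0+(z+y))*((0+7)*9)))) -> ((((y+z)+(x+z))+((x+a)+(z+4)))*((((6+x)*a)+(11+(y+4)))*((z+y)*((0+7)*9))))
Step 7: at RRRL: (0+7) -> 7; overall: ((((y+z)+(x+z))+((x+a)+(z+4)))*((((6+x)*a)+(11+(y+4)))*((z+y)*((0+7)*9)))) -> ((((y+z)+(x+z))+((x+a)+(z+4)))*((((6+x)*a)+(11+(y+4)))*((z+y)*(7*9))))
Step 8: at RRR: (7*9) -> 63; overall: ((((y+z)+(x+z))+((x+a)+(z+4)))*((((6+x)*a)+(11+(y+4)))*((z+y)*(7*9)))) -> ((((y+z)+(x+z))+((x+a)+(z+4)))*((((6+x)*a)+(11+(y+4)))*((z+y)*63)))
Fixed point: ((((y+z)+(x+z))+((x+a)+(z+4)))*((((6+x)*a)+(11+(y+4)))*((z+y)*63)))

Answer: ((((y+z)+(x+z))+((x+a)+(z+4)))*((((6+x)*a)+(11+(y+4)))*((z+y)*63)))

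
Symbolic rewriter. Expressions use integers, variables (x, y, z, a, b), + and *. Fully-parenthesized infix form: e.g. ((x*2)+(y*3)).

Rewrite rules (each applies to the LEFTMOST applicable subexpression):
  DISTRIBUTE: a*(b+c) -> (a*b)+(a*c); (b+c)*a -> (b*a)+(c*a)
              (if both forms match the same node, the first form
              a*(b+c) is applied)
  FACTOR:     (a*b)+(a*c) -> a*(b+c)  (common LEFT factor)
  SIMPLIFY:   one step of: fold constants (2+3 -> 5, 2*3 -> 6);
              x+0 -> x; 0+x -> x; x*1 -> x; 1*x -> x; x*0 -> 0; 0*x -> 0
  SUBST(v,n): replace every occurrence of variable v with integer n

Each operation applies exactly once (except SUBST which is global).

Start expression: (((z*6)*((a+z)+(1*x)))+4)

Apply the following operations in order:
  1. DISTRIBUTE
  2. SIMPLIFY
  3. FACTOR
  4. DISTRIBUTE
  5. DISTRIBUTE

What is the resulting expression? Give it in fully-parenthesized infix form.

Answer: (((((z*6)*a)+((z*6)*z))+((z*6)*x))+4)

Derivation:
Start: (((z*6)*((a+z)+(1*x)))+4)
Apply DISTRIBUTE at L (target: ((z*6)*((a+z)+(1*x)))): (((z*6)*((a+z)+(1*x)))+4) -> ((((z*6)*(a+z))+((z*6)*(1*x)))+4)
Apply SIMPLIFY at LRR (target: (1*x)): ((((z*6)*(a+z))+((z*6)*(1*x)))+4) -> ((((z*6)*(a+z))+((z*6)*x))+4)
Apply FACTOR at L (target: (((z*6)*(a+z))+((z*6)*x))): ((((z*6)*(a+z))+((z*6)*x))+4) -> (((z*6)*((a+z)+x))+4)
Apply DISTRIBUTE at L (target: ((z*6)*((a+z)+x))): (((z*6)*((a+z)+x))+4) -> ((((z*6)*(a+z))+((z*6)*x))+4)
Apply DISTRIBUTE at LL (target: ((z*6)*(a+z))): ((((z*6)*(a+z))+((z*6)*x))+4) -> (((((z*6)*a)+((z*6)*z))+((z*6)*x))+4)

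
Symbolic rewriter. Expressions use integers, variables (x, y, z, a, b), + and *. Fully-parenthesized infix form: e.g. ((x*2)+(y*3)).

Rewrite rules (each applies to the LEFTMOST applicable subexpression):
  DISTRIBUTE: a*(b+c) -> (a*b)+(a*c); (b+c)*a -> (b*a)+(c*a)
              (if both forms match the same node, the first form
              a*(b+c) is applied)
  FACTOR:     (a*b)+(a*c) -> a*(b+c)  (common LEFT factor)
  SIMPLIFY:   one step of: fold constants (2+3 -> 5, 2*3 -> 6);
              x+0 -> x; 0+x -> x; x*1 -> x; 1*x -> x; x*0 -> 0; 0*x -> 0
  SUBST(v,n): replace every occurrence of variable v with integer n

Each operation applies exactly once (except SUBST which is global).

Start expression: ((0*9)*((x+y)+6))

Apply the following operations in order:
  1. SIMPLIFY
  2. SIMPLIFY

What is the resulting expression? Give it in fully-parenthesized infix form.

Answer: 0

Derivation:
Start: ((0*9)*((x+y)+6))
Apply SIMPLIFY at L (target: (0*9)): ((0*9)*((x+y)+6)) -> (0*((x+y)+6))
Apply SIMPLIFY at root (target: (0*((x+y)+6))): (0*((x+y)+6)) -> 0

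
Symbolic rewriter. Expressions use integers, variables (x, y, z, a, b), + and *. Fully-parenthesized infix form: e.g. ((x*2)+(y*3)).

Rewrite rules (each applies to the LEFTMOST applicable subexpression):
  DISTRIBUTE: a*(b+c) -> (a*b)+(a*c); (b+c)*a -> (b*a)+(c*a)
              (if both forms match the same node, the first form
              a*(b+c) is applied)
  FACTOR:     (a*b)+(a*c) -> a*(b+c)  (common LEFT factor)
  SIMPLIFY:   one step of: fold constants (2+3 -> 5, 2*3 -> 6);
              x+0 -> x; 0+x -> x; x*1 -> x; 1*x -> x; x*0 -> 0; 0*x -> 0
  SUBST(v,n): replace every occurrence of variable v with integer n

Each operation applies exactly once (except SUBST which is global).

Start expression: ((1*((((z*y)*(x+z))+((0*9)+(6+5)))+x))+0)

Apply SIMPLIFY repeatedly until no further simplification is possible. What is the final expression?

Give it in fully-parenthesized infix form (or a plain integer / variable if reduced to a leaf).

Start: ((1*((((z*y)*(x+z))+((0*9)+(6+5)))+x))+0)
Step 1: at root: ((1*((((z*y)*(x+z))+((0*9)+(6+5)))+x))+0) -> (1*((((z*y)*(x+z))+((0*9)+(6+5)))+x)); overall: ((1*((((z*y)*(x+z))+((0*9)+(6+5)))+x))+0) -> (1*((((z*y)*(x+z))+((0*9)+(6+5)))+x))
Step 2: at root: (1*((((z*y)*(x+z))+((0*9)+(6+5)))+x)) -> ((((z*y)*(x+z))+((0*9)+(6+5)))+x); overall: (1*((((z*y)*(x+z))+((0*9)+(6+5)))+x)) -> ((((z*y)*(x+z))+((0*9)+(6+5)))+x)
Step 3: at LRL: (0*9) -> 0; overall: ((((z*y)*(x+z))+((0*9)+(6+5)))+x) -> ((((z*y)*(x+z))+(0+(6+5)))+x)
Step 4: at LR: (0+(6+5)) -> (6+5); overall: ((((z*y)*(x+z))+(0+(6+5)))+x) -> ((((z*y)*(x+z))+(6+5))+x)
Step 5: at LR: (6+5) -> 11; overall: ((((z*y)*(x+z))+(6+5))+x) -> ((((z*y)*(x+z))+11)+x)
Fixed point: ((((z*y)*(x+z))+11)+x)

Answer: ((((z*y)*(x+z))+11)+x)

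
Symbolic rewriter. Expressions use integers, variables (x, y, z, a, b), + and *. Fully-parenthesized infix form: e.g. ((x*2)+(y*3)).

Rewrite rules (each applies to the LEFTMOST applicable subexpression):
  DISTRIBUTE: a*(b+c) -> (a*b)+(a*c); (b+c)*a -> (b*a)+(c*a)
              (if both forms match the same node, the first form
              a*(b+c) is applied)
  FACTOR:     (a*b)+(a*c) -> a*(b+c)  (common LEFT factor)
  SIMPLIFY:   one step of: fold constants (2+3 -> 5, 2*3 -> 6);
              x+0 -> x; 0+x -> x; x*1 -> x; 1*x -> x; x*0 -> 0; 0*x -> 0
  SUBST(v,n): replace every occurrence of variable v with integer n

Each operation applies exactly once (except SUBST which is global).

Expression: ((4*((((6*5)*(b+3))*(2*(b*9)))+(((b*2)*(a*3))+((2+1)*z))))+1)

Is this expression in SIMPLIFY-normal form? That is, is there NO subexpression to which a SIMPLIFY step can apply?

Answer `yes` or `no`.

Expression: ((4*((((6*5)*(b+3))*(2*(b*9)))+(((b*2)*(a*3))+((2+1)*z))))+1)
Scanning for simplifiable subexpressions (pre-order)...
  at root: ((4*((((6*5)*(b+3))*(2*(b*9)))+(((b*2)*(a*3))+((2+1)*z))))+1) (not simplifiable)
  at L: (4*((((6*5)*(b+3))*(2*(b*9)))+(((b*2)*(a*3))+((2+1)*z)))) (not simplifiable)
  at LR: ((((6*5)*(b+3))*(2*(b*9)))+(((b*2)*(a*3))+((2+1)*z))) (not simplifiable)
  at LRL: (((6*5)*(b+3))*(2*(b*9))) (not simplifiable)
  at LRLL: ((6*5)*(b+3)) (not simplifiable)
  at LRLLL: (6*5) (SIMPLIFIABLE)
  at LRLLR: (b+3) (not simplifiable)
  at LRLR: (2*(b*9)) (not simplifiable)
  at LRLRR: (b*9) (not simplifiable)
  at LRR: (((b*2)*(a*3))+((2+1)*z)) (not simplifiable)
  at LRRL: ((b*2)*(a*3)) (not simplifiable)
  at LRRLL: (b*2) (not simplifiable)
  at LRRLR: (a*3) (not simplifiable)
  at LRRR: ((2+1)*z) (not simplifiable)
  at LRRRL: (2+1) (SIMPLIFIABLE)
Found simplifiable subexpr at path LRLLL: (6*5)
One SIMPLIFY step would give: ((4*(((30*(b+3))*(2*(b*9)))+(((b*2)*(a*3))+((2+1)*z))))+1)
-> NOT in normal form.

Answer: no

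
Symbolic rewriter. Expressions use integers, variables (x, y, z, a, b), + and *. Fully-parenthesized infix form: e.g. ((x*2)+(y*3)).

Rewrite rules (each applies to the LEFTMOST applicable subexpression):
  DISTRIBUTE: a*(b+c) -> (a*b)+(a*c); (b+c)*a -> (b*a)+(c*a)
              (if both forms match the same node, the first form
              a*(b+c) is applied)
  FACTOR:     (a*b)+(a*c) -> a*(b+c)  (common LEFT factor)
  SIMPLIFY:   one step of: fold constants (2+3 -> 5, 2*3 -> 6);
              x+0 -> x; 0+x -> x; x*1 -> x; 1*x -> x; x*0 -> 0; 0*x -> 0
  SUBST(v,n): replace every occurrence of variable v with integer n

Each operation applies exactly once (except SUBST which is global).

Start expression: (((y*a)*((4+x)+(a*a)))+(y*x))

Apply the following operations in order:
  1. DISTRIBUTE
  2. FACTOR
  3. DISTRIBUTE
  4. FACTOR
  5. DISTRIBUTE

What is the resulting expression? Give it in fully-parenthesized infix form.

Answer: ((((y*a)*(4+x))+((y*a)*(a*a)))+(y*x))

Derivation:
Start: (((y*a)*((4+x)+(a*a)))+(y*x))
Apply DISTRIBUTE at L (target: ((y*a)*((4+x)+(a*a)))): (((y*a)*((4+x)+(a*a)))+(y*x)) -> ((((y*a)*(4+x))+((y*a)*(a*a)))+(y*x))
Apply FACTOR at L (target: (((y*a)*(4+x))+((y*a)*(a*a)))): ((((y*a)*(4+x))+((y*a)*(a*a)))+(y*x)) -> (((y*a)*((4+x)+(a*a)))+(y*x))
Apply DISTRIBUTE at L (target: ((y*a)*((4+x)+(a*a)))): (((y*a)*((4+x)+(a*a)))+(y*x)) -> ((((y*a)*(4+x))+((y*a)*(a*a)))+(y*x))
Apply FACTOR at L (target: (((y*a)*(4+x))+((y*a)*(a*a)))): ((((y*a)*(4+x))+((y*a)*(a*a)))+(y*x)) -> (((y*a)*((4+x)+(a*a)))+(y*x))
Apply DISTRIBUTE at L (target: ((y*a)*((4+x)+(a*a)))): (((y*a)*((4+x)+(a*a)))+(y*x)) -> ((((y*a)*(4+x))+((y*a)*(a*a)))+(y*x))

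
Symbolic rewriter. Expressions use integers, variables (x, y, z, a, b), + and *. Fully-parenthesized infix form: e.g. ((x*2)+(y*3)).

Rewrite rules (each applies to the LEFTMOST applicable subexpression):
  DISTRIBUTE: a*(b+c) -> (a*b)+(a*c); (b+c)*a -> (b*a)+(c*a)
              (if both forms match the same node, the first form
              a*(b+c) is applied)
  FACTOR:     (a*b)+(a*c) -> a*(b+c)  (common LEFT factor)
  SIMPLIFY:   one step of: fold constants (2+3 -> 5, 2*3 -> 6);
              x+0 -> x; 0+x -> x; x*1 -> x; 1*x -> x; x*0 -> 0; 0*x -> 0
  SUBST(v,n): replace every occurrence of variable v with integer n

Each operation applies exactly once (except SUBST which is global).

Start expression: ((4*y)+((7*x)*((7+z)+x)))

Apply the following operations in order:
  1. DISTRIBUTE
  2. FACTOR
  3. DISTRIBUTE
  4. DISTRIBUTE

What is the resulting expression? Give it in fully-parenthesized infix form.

Answer: ((4*y)+((((7*x)*7)+((7*x)*z))+((7*x)*x)))

Derivation:
Start: ((4*y)+((7*x)*((7+z)+x)))
Apply DISTRIBUTE at R (target: ((7*x)*((7+z)+x))): ((4*y)+((7*x)*((7+z)+x))) -> ((4*y)+(((7*x)*(7+z))+((7*x)*x)))
Apply FACTOR at R (target: (((7*x)*(7+z))+((7*x)*x))): ((4*y)+(((7*x)*(7+z))+((7*x)*x))) -> ((4*y)+((7*x)*((7+z)+x)))
Apply DISTRIBUTE at R (target: ((7*x)*((7+z)+x))): ((4*y)+((7*x)*((7+z)+x))) -> ((4*y)+(((7*x)*(7+z))+((7*x)*x)))
Apply DISTRIBUTE at RL (target: ((7*x)*(7+z))): ((4*y)+(((7*x)*(7+z))+((7*x)*x))) -> ((4*y)+((((7*x)*7)+((7*x)*z))+((7*x)*x)))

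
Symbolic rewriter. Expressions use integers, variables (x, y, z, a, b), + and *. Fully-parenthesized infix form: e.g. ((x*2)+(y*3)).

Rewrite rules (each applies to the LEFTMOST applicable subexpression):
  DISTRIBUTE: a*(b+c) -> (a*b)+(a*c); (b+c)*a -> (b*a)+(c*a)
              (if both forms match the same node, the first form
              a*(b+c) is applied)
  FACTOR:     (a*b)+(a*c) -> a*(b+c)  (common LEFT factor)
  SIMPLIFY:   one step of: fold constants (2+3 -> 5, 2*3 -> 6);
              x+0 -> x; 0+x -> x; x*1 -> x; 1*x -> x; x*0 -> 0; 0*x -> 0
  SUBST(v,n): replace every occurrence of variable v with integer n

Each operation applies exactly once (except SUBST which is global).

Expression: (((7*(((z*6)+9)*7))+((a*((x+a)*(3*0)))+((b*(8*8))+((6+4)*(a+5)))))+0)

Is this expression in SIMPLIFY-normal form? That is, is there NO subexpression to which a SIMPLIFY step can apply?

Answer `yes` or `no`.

Answer: no

Derivation:
Expression: (((7*(((z*6)+9)*7))+((a*((x+a)*(3*0)))+((b*(8*8))+((6+4)*(a+5)))))+0)
Scanning for simplifiable subexpressions (pre-order)...
  at root: (((7*(((z*6)+9)*7))+((a*((x+a)*(3*0)))+((b*(8*8))+((6+4)*(a+5)))))+0) (SIMPLIFIABLE)
  at L: ((7*(((z*6)+9)*7))+((a*((x+a)*(3*0)))+((b*(8*8))+((6+4)*(a+5))))) (not simplifiable)
  at LL: (7*(((z*6)+9)*7)) (not simplifiable)
  at LLR: (((z*6)+9)*7) (not simplifiable)
  at LLRL: ((z*6)+9) (not simplifiable)
  at LLRLL: (z*6) (not simplifiable)
  at LR: ((a*((x+a)*(3*0)))+((b*(8*8))+((6+4)*(a+5)))) (not simplifiable)
  at LRL: (a*((x+a)*(3*0))) (not simplifiable)
  at LRLR: ((x+a)*(3*0)) (not simplifiable)
  at LRLRL: (x+a) (not simplifiable)
  at LRLRR: (3*0) (SIMPLIFIABLE)
  at LRR: ((b*(8*8))+((6+4)*(a+5))) (not simplifiable)
  at LRRL: (b*(8*8)) (not simplifiable)
  at LRRLR: (8*8) (SIMPLIFIABLE)
  at LRRR: ((6+4)*(a+5)) (not simplifiable)
  at LRRRL: (6+4) (SIMPLIFIABLE)
  at LRRRR: (a+5) (not simplifiable)
Found simplifiable subexpr at path root: (((7*(((z*6)+9)*7))+((a*((x+a)*(3*0)))+((b*(8*8))+((6+4)*(a+5)))))+0)
One SIMPLIFY step would give: ((7*(((z*6)+9)*7))+((a*((x+a)*(3*0)))+((b*(8*8))+((6+4)*(a+5)))))
-> NOT in normal form.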